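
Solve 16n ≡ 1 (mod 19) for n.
Since 19 is prime, by Fermat 16^(-1) ≡ 16^{17} ≡ 6 (mod 19). Verify: 16 × 6 = 96 ≡ 1 (mod 19)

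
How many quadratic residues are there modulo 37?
For prime 37, there are (p-1)/2 = (37-1)/2 = 18 quadratic residues (excluding 0).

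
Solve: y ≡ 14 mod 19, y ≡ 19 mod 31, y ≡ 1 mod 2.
M = 19 × 31 × 2 = 1178. M₁ = 62, y₁ ≡ 4 mod 19. M₂ = 38, y₂ ≡ 9 mod 31. M₃ = 589, y₃ ≡ 1 mod 2. y = 14×62×4 + 19×38×9 + 1×589×1 ≡ 1135 mod 1178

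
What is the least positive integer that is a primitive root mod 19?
g = 2. For each prime q|18: 2^{9}≡18, 2^{6}≡7, none ≡ 1, so ord_19(2) = 18 and 2 is a primitive root.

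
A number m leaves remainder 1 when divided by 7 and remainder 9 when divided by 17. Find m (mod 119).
M = 7 × 17 = 119. M₁ = 17, y₁ ≡ 5 (mod 7). M₂ = 7, y₂ ≡ 5 (mod 17). m = 1×17×5 + 9×7×5 ≡ 43 (mod 119)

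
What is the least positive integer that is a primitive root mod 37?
g = 2. For each prime q|36: 2^{18}≡36, 2^{12}≡26, none ≡ 1, so ord_37(2) = 36 and 2 is a primitive root.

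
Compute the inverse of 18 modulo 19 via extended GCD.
Extended GCD: 18(-1) + 19(1) = 1. So 18^(-1) ≡ -1 ≡ 18 mod 19. Verify: 18 × 18 = 324 ≡ 1 mod 19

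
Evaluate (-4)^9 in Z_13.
By repeated squaring (mod 13): (-4)^{1}≡9, (-4)^{2}≡3, (-4)^{4}≡9, (-4)^{8}≡3. Then (-4)^{9} = (-4)^{8+1} ≡ 3 × 9 ≡ 1 (mod 13)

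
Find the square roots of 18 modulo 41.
The square roots of 18 mod 41 are 10 and 31. Verify: 10² = 100 ≡ 18 mod 41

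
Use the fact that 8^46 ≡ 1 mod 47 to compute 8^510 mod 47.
By Fermat: 8^{46} ≡ 1 mod 47. 510 ≡ 4 mod 46. So 8^{510} ≡ 8^{4} ≡ 7 mod 47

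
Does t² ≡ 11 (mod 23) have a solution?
By Euler's criterion: 11^{11} ≡ 22 (mod 23). Since this equals -1 (≡ 22), 11 is not a QR.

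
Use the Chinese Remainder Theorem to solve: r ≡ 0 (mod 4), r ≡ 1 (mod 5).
M = 4 × 5 = 20. M₁ = 5, y₁ ≡ 1 (mod 4). M₂ = 4, y₂ ≡ 4 (mod 5). r = 0×5×1 + 1×4×4 ≡ 16 (mod 20)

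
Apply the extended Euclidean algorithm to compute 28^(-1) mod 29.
Extended GCD: 28(-1) + 29(1) = 1. So 28^(-1) ≡ -1 ≡ 28 (mod 29). Verify: 28 × 28 = 784 ≡ 1 (mod 29)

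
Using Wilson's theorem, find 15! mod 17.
(16)! = (15)! × (16) ≡ -1 (mod 17). So (15)! ≡ -1 × (16)^(-1) ≡ (-1)×(-1) = 1 (mod 17)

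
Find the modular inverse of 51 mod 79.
Since 79 is prime, by Fermat 51^(-1) ≡ 51^{77} ≡ 31 mod 79. Verify: 51 × 31 = 1581 ≡ 1 mod 79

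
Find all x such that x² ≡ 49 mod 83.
The square roots of 49 mod 83 are 7 and 76. Verify: 7² = 49 ≡ 49 mod 83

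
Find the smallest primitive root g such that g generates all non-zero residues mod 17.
g = 3. Powers: [3, 9, 10, 13, 5, 15, 11, 16, 14, 8, ...] generates all 16 non-zero residues.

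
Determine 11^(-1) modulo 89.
Since 89 is prime, by Fermat 11^(-1) ≡ 11^{87} ≡ 81 mod 89. Verify: 11 × 81 = 891 ≡ 1 mod 89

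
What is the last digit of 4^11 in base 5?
Using Fermat: 4^{4} ≡ 1 mod 5. 11 ≡ 3 mod 4. So 4^{11} ≡ 4^{3} ≡ 4 mod 5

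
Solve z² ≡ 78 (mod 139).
The square roots of 78 mod 139 are 83 and 56. Verify: 83² = 6889 ≡ 78 (mod 139)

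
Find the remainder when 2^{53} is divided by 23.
By Fermat: 2^{22} ≡ 1 (mod 23). 53 = 2×22 + 9. So 2^{53} ≡ 2^{9} ≡ 6 (mod 23)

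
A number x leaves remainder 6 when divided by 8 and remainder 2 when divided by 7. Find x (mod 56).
M = 8 × 7 = 56. M₁ = 7, y₁ ≡ 7 (mod 8). M₂ = 8, y₂ ≡ 1 (mod 7). x = 6×7×7 + 2×8×1 ≡ 30 (mod 56)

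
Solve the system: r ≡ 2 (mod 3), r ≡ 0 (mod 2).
M = 3 × 2 = 6. M₁ = 2, y₁ ≡ 2 (mod 3). M₂ = 3, y₂ ≡ 1 (mod 2). r = 2×2×2 + 0×3×1 ≡ 2 (mod 6)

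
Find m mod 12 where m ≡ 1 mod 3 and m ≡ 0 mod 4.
M = 3 × 4 = 12. M₁ = 4, y₁ ≡ 1 mod 3. M₂ = 3, y₂ ≡ 3 mod 4. m = 1×4×1 + 0×3×3 ≡ 4 mod 12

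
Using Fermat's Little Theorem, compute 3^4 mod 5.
By Fermat's Little Theorem, 3^{4} ≡ 1 mod 5 since 5 is prime and gcd(3, 5) = 1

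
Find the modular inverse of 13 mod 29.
Since 29 is prime, by Fermat 13^(-1) ≡ 13^{27} ≡ 9 (mod 29). Verify: 13 × 9 = 117 ≡ 1 (mod 29)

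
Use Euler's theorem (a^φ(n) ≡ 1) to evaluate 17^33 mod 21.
By Euler: 17^{12} ≡ 1 (mod 21) since gcd(17, 21) = 1. 33 = 2×12 + 9. So 17^{33} ≡ 17^{9} ≡ 20 (mod 21)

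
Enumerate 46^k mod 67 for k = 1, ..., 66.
46^1, 46^2, ..., 46^{66} mod 67: [46, 39, 52, 47, 18, 24, 32, 65, 42, 56, 30, 40, 31, 19, 3, 4, 50, 22, 7, 54, 5, 29, 61, 59, 34, 23, 53, 26, 57, 9, 12, 16, 66, 21, 28, 15, 20, 49, 43, 35, 2, 25, 11, 37, 27, 36, 48, 64, 63, 17, 45, 60, 13, 62, 38, 6, 8, 33, 44, 14, 41, 10, 58, 55, 51, 1]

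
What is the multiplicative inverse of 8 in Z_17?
Since 17 is prime, by Fermat 8^(-1) ≡ 8^{15} ≡ 15 (mod 17). Verify: 8 × 15 = 120 ≡ 1 (mod 17)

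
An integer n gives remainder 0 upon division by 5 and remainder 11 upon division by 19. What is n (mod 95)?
M = 5 × 19 = 95. M₁ = 19, y₁ ≡ 4 (mod 5). M₂ = 5, y₂ ≡ 4 (mod 19). n = 0×19×4 + 11×5×4 ≡ 30 (mod 95)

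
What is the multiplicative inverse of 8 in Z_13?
Since 13 is prime, by Fermat 8^(-1) ≡ 8^{11} ≡ 5 mod 13. Verify: 8 × 5 = 40 ≡ 1 mod 13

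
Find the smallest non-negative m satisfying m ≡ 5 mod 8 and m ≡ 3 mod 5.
M = 8 × 5 = 40. M₁ = 5, y₁ ≡ 5 mod 8. M₂ = 8, y₂ ≡ 2 mod 5. m = 5×5×5 + 3×8×2 ≡ 13 mod 40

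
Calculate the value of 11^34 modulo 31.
Using Fermat: 11^{30} ≡ 1 (mod 31). 34 ≡ 4 (mod 30). So 11^{34} ≡ 11^{4} ≡ 9 (mod 31)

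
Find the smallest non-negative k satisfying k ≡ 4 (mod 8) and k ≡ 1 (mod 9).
M = 8 × 9 = 72. M₁ = 9, y₁ ≡ 1 (mod 8). M₂ = 8, y₂ ≡ 8 (mod 9). k = 4×9×1 + 1×8×8 ≡ 28 (mod 72)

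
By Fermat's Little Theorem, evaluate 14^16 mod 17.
By Fermat's Little Theorem, 14^{16} ≡ 1 (mod 17) since 17 is prime and gcd(14, 17) = 1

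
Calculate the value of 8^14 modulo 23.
By repeated squaring (mod 23): 8^{1}≡8, 8^{2}≡18, 8^{4}≡2, 8^{8}≡4. Then 8^{14} = 8^{8+4+2} ≡ 4 × 2 × 18 ≡ 6 (mod 23)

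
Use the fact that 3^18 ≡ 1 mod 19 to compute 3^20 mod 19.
By Fermat: 3^{18} ≡ 1 mod 19. So 3^{20} = 3^{18} · 3^{2} ≡ 3^{2} ≡ 9 mod 19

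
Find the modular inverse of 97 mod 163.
Since 163 is prime, by Fermat 97^(-1) ≡ 97^{161} ≡ 121 (mod 163). Verify: 97 × 121 = 11737 ≡ 1 (mod 163)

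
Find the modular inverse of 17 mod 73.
Since 73 is prime, by Fermat 17^(-1) ≡ 17^{71} ≡ 43 (mod 73). Verify: 17 × 43 = 731 ≡ 1 (mod 73)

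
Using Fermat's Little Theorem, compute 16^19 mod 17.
By Fermat: 16^{16} ≡ 1 (mod 17). So 16^{19} = 16^{16} · 16^{3} ≡ 16^{3} ≡ 16 (mod 17)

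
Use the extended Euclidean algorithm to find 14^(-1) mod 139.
Extended GCD: 14(10) + 139(-1) = 1. So 14^(-1) ≡ 10 mod 139. Verify: 14 × 10 = 140 ≡ 1 mod 139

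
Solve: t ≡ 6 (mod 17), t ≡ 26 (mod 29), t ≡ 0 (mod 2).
M = 17 × 29 × 2 = 986. M₁ = 58, y₁ ≡ 5 (mod 17). M₂ = 34, y₂ ≡ 6 (mod 29). M₃ = 493, y₃ ≡ 1 (mod 2). t = 6×58×5 + 26×34×6 + 0×493×1 ≡ 142 (mod 986)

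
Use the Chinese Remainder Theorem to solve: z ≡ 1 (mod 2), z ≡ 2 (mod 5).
M = 2 × 5 = 10. M₁ = 5, y₁ ≡ 1 (mod 2). M₂ = 2, y₂ ≡ 3 (mod 5). z = 1×5×1 + 2×2×3 ≡ 7 (mod 10)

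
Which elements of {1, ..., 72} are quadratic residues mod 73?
Squares in Z_73*: {1, 2, 3, 4, 6, 8, 9, 12, 16, 18, 19, 23, 24, 25, 27, 32, 35, 36, 37, 38, 41, 46, 48, 49, 50, 54, 55, 57, 61, 64, 65, 67, 69, 70, 71, 72}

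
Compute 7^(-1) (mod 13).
Since 13 is prime, by Fermat 7^(-1) ≡ 7^{11} ≡ 2 (mod 13). Verify: 7 × 2 = 14 ≡ 1 (mod 13)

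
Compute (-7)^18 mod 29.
By repeated squaring mod 29: (-7)^{1}≡22, (-7)^{2}≡20, (-7)^{4}≡23, (-7)^{8}≡7, (-7)^{16}≡20. Then (-7)^{18} = (-7)^{16+2} ≡ 20 × 20 ≡ 23 mod 29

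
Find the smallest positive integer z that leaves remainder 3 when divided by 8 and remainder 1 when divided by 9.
M = 8 × 9 = 72. M₁ = 9, y₁ ≡ 1 (mod 8). M₂ = 8, y₂ ≡ 8 (mod 9). z = 3×9×1 + 1×8×8 ≡ 19 (mod 72)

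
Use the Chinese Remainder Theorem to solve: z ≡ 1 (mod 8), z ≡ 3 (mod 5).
M = 8 × 5 = 40. M₁ = 5, y₁ ≡ 5 (mod 8). M₂ = 8, y₂ ≡ 2 (mod 5). z = 1×5×5 + 3×8×2 ≡ 33 (mod 40)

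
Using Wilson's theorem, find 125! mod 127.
(126)! = (125)! × (126) ≡ -1 mod 127. So (125)! ≡ -1 × (126)^(-1) ≡ (-1)×(-1) = 1 mod 127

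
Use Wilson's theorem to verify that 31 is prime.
(30)! mod 31 = 30. Since this equals -1 mod 31, Wilson confirms 31 is prime.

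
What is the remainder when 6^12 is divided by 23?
By repeated squaring (mod 23): 6^{1}≡6, 6^{2}≡13, 6^{4}≡8, 6^{8}≡18. Then 6^{12} = 6^{8+4} ≡ 18 × 8 ≡ 6 (mod 23)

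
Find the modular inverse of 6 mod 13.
Since 13 is prime, by Fermat 6^(-1) ≡ 6^{11} ≡ 11 (mod 13). Verify: 6 × 11 = 66 ≡ 1 (mod 13)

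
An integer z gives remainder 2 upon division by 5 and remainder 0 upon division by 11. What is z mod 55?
M = 5 × 11 = 55. M₁ = 11, y₁ ≡ 1 mod 5. M₂ = 5, y₂ ≡ 9 mod 11. z = 2×11×1 + 0×5×9 ≡ 22 mod 55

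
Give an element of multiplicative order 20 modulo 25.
2 has order 20 mod 25 since 2^{20} ≡ 1 mod 25 and no smaller power works.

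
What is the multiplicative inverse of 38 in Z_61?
Since 61 is prime, by Fermat 38^(-1) ≡ 38^{59} ≡ 53 (mod 61). Verify: 38 × 53 = 2014 ≡ 1 (mod 61)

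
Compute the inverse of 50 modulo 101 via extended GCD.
Extended GCD: 50(-2) + 101(1) = 1. So 50^(-1) ≡ -2 ≡ 99 mod 101. Verify: 50 × 99 = 4950 ≡ 1 mod 101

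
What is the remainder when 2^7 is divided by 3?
Using Fermat: 2^{2} ≡ 1 mod 3. 7 ≡ 1 mod 2. So 2^{7} ≡ 2^{1} ≡ 2 mod 3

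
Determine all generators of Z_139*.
There are φ(138) = 44 primitive roots mod 139: {2, 3, 12, 15, 17, 18, 19, 21, 22, 26, 32, 40, 50, 53, 56, 58, 61, 68, 70, 72, 73, 85, 88, 90, 92, 93, 98, 101, 102, 104, 108, 109, 110, 111, 114, 115, 119, 123, 126, 128, 130, 132, 134, 135}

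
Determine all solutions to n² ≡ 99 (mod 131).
The square roots of 99 mod 131 are 112 and 19. Verify: 112² = 12544 ≡ 99 (mod 131)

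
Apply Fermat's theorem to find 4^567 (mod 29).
By Fermat: 4^{28} ≡ 1 (mod 29). 567 ≡ 7 (mod 28). So 4^{567} ≡ 4^{7} ≡ 28 (mod 29)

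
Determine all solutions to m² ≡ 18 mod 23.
The square roots of 18 mod 23 are 8 and 15. Verify: 8² = 64 ≡ 18 mod 23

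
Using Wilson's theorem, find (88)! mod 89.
By Wilson's theorem, (88)! ≡ -1 ≡ 88 (mod 89)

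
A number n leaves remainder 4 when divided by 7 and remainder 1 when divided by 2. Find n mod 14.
M = 7 × 2 = 14. M₁ = 2, y₁ ≡ 4 mod 7. M₂ = 7, y₂ ≡ 1 mod 2. n = 4×2×4 + 1×7×1 ≡ 11 mod 14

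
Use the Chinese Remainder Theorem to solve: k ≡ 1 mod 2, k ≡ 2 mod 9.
M = 2 × 9 = 18. M₁ = 9, y₁ ≡ 1 mod 2. M₂ = 2, y₂ ≡ 5 mod 9. k = 1×9×1 + 2×2×5 ≡ 11 mod 18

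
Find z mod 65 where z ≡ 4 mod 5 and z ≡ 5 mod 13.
M = 5 × 13 = 65. M₁ = 13, y₁ ≡ 2 mod 5. M₂ = 5, y₂ ≡ 8 mod 13. z = 4×13×2 + 5×5×8 ≡ 44 mod 65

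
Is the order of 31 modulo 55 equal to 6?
Powers of 31 mod 55: 31^1≡31, 31^2≡26, 31^3≡36, 31^4≡16, 31^5≡1. Already 31^5≡1, so the order is 5 < 6. No, the actual order is 5.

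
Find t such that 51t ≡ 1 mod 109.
Since 109 is prime, by Fermat 51^(-1) ≡ 51^{107} ≡ 62 mod 109. Verify: 51 × 62 = 3162 ≡ 1 mod 109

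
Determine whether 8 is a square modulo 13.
By Euler's criterion: 8^{6} ≡ 12 mod 13. Since this equals -1 (≡ 12), 8 is not a QR.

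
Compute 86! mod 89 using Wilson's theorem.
(88)! = (86)! × (87) × (88) ≡ -1 mod 89. So (86)! ≡ -1 × [(88)(87)]^(-1) ≡ 44 mod 89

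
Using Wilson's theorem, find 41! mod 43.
(42)! = (41)! × (42) ≡ -1 (mod 43). So (41)! ≡ -1 × (42)^(-1) ≡ (-1)×(-1) = 1 (mod 43)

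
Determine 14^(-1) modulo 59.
Since 59 is prime, by Fermat 14^(-1) ≡ 14^{57} ≡ 38 (mod 59). Verify: 14 × 38 = 532 ≡ 1 (mod 59)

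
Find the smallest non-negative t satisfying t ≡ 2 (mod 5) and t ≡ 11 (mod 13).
M = 5 × 13 = 65. M₁ = 13, y₁ ≡ 2 (mod 5). M₂ = 5, y₂ ≡ 8 (mod 13). t = 2×13×2 + 11×5×8 ≡ 37 (mod 65)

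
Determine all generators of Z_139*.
There are φ(138) = 44 primitive roots mod 139: {2, 3, 12, 15, 17, 18, 19, 21, 22, 26, 32, 40, 50, 53, 56, 58, 61, 68, 70, 72, 73, 85, 88, 90, 92, 93, 98, 101, 102, 104, 108, 109, 110, 111, 114, 115, 119, 123, 126, 128, 130, 132, 134, 135}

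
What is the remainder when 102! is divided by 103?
By Wilson's theorem, (102)! ≡ -1 ≡ 102 (mod 103)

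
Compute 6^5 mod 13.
By repeated squaring mod 13: 6^{1}≡6, 6^{2}≡10, 6^{4}≡9. Then 6^{5} = 6^{4+1} ≡ 9 × 6 ≡ 2 mod 13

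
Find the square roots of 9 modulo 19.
The square roots of 9 mod 19 are 16 and 3. Verify: 16² = 256 ≡ 9 mod 19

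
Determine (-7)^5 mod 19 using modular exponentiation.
By repeated squaring mod 19: (-7)^{1}≡12, (-7)^{2}≡11, (-7)^{4}≡7. Then (-7)^{5} = (-7)^{4+1} ≡ 7 × 12 ≡ 8 mod 19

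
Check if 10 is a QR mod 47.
By Euler's criterion: 10^{23} ≡ 46 mod 47. Since this equals -1 (≡ 46), 10 is not a QR.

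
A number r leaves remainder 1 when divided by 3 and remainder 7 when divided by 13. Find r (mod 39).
M = 3 × 13 = 39. M₁ = 13, y₁ ≡ 1 (mod 3). M₂ = 3, y₂ ≡ 9 (mod 13). r = 1×13×1 + 7×3×9 ≡ 7 (mod 39)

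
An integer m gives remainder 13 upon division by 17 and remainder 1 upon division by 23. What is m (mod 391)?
M = 17 × 23 = 391. M₁ = 23, y₁ ≡ 3 (mod 17). M₂ = 17, y₂ ≡ 19 (mod 23). m = 13×23×3 + 1×17×19 ≡ 47 (mod 391)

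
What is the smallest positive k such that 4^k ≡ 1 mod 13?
Powers of 4 mod 13: 4^1≡4, 4^2≡3, 4^3≡12, 4^4≡9, 4^5≡10, 4^6≡1. Order = 6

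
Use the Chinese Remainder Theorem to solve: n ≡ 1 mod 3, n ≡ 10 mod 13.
M = 3 × 13 = 39. M₁ = 13, y₁ ≡ 1 mod 3. M₂ = 3, y₂ ≡ 9 mod 13. n = 1×13×1 + 10×3×9 ≡ 10 mod 39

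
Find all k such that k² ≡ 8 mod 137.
The square roots of 8 mod 137 are 75 and 62. Verify: 75² = 5625 ≡ 8 mod 137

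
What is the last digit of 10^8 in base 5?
By repeated squaring mod 5: 10^{1}≡0, 10^{2}≡0, 10^{4}≡0, 10^{8}≡0. So 10^{8} ≡ 0 mod 5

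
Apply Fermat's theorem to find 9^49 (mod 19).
By Fermat: 9^{18} ≡ 1 (mod 19). 49 = 2×18 + 13. So 9^{49} ≡ 9^{13} ≡ 6 (mod 19)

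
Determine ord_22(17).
Powers of 17 mod 22: 17^1≡17, 17^2≡3, 17^3≡7, 17^4≡9, 17^5≡21, 17^6≡5, 17^7≡19, 17^8≡15, 17^9≡13, 17^10≡1. So the order of 17 is 10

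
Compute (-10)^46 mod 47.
Using Fermat: (-10)^{46} ≡ 1 (mod 47). 46 ≡ 0 (mod 46). So (-10)^{46} ≡ (-10)^{0} ≡ 1 (mod 47)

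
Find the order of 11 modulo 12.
Powers of 11 mod 12: 11^1≡11, 11^2≡1. So the order of 11 is 2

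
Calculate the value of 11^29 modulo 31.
By repeated squaring mod 31: 11^{1}≡11, 11^{2}≡28, 11^{4}≡9, 11^{8}≡19, 11^{16}≡20. Then 11^{29} = 11^{16+8+4+1} ≡ 20 × 19 × 9 × 11 ≡ 17 mod 31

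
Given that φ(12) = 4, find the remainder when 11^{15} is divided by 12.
By Euler: 11^{4} ≡ 1 (mod 12) since gcd(11, 12) = 1. 15 = 3×4 + 3. So 11^{15} ≡ 11^{3} ≡ 11 (mod 12)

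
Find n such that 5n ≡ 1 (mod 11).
Since 11 is prime, by Fermat 5^(-1) ≡ 5^{9} ≡ 9 (mod 11). Verify: 5 × 9 = 45 ≡ 1 (mod 11)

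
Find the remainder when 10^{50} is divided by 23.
By Fermat: 10^{22} ≡ 1 mod 23. 50 = 2×22 + 6. So 10^{50} ≡ 10^{6} ≡ 6 mod 23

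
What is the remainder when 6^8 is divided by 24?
By repeated squaring (mod 24): 6^{1}≡6, 6^{2}≡12, 6^{4}≡0, 6^{8}≡0. So 6^{8} ≡ 0 (mod 24)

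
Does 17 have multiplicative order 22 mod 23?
Powers of 17 mod 23: 17^1≡17, 17^2≡13, 17^3≡14, 17^4≡8, 17^5≡21, 17^6≡12, 17^7≡20, 17^8≡18, 17^9≡7, 17^10≡4, 17^11≡22, 17^12≡6, 17^13≡10, 17^14≡9, 17^15≡15, 17^16≡2, 17^17≡11, 17^18≡3, 17^19≡5, 17^20≡16, 17^21≡19, 17^22≡1. First k with 17^k≡1 is k=22. Yes, ord_23(17) = 22.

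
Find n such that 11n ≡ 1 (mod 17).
Since 17 is prime, by Fermat 11^(-1) ≡ 11^{15} ≡ 14 (mod 17). Verify: 11 × 14 = 154 ≡ 1 (mod 17)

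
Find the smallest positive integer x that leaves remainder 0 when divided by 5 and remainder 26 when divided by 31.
M = 5 × 31 = 155. M₁ = 31, y₁ ≡ 1 mod 5. M₂ = 5, y₂ ≡ 25 mod 31. x = 0×31×1 + 26×5×25 ≡ 150 mod 155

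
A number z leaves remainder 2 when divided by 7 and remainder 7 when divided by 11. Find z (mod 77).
M = 7 × 11 = 77. M₁ = 11, y₁ ≡ 2 (mod 7). M₂ = 7, y₂ ≡ 8 (mod 11). z = 2×11×2 + 7×7×8 ≡ 51 (mod 77)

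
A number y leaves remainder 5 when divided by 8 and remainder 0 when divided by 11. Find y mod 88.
M = 8 × 11 = 88. M₁ = 11, y₁ ≡ 3 mod 8. M₂ = 8, y₂ ≡ 7 mod 11. y = 5×11×3 + 0×8×7 ≡ 77 mod 88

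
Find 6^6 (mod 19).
By repeated squaring (mod 19): 6^{1}≡6, 6^{2}≡17, 6^{4}≡4. Then 6^{6} = 6^{4+2} ≡ 4 × 17 ≡ 11 (mod 19)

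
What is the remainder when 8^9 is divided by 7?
Using Fermat: 8^{6} ≡ 1 mod 7. 9 ≡ 3 mod 6. So 8^{9} ≡ 8^{3} ≡ 1 mod 7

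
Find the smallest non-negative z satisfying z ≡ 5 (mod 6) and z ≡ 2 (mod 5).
M = 6 × 5 = 30. M₁ = 5, y₁ ≡ 5 (mod 6). M₂ = 6, y₂ ≡ 1 (mod 5). z = 5×5×5 + 2×6×1 ≡ 17 (mod 30)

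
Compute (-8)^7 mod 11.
By repeated squaring (mod 11): (-8)^{1}≡3, (-8)^{2}≡9, (-8)^{4}≡4. Then (-8)^{7} = (-8)^{4+2+1} ≡ 4 × 9 × 3 ≡ 9 (mod 11)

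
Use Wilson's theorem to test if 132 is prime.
(131)! mod 132 = 0. Since 0 ≢ -1 (mod 132), 132 is not prime.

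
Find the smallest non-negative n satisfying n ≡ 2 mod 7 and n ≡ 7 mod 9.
M = 7 × 9 = 63. M₁ = 9, y₁ ≡ 4 mod 7. M₂ = 7, y₂ ≡ 4 mod 9. n = 2×9×4 + 7×7×4 ≡ 16 mod 63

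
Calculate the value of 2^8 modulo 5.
Using Fermat: 2^{4} ≡ 1 (mod 5). 8 ≡ 0 (mod 4). So 2^{8} ≡ 2^{0} ≡ 1 (mod 5)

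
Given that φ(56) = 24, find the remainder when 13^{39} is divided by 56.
By Euler: 13^{24} ≡ 1 mod 56 since gcd(13, 56) = 1. 39 = 1×24 + 15. So 13^{39} ≡ 13^{15} ≡ 13 mod 56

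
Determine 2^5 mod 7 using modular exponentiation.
By repeated squaring mod 7: 2^{1}≡2, 2^{2}≡4, 2^{4}≡2. Then 2^{5} = 2^{4+1} ≡ 2 × 2 ≡ 4 mod 7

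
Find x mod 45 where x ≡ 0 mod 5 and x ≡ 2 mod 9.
M = 5 × 9 = 45. M₁ = 9, y₁ ≡ 4 mod 5. M₂ = 5, y₂ ≡ 2 mod 9. x = 0×9×4 + 2×5×2 ≡ 20 mod 45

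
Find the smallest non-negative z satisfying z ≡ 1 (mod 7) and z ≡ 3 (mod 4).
M = 7 × 4 = 28. M₁ = 4, y₁ ≡ 2 (mod 7). M₂ = 7, y₂ ≡ 3 (mod 4). z = 1×4×2 + 3×7×3 ≡ 15 (mod 28)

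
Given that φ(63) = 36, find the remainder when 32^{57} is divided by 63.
By Euler: 32^{36} ≡ 1 mod 63 since gcd(32, 63) = 1. 57 = 1×36 + 21. So 32^{57} ≡ 32^{21} ≡ 8 mod 63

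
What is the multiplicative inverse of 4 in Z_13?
Since 13 is prime, by Fermat 4^(-1) ≡ 4^{11} ≡ 10 mod 13. Verify: 4 × 10 = 40 ≡ 1 mod 13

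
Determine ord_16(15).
Powers of 15 mod 16: 15^1≡15, 15^2≡1. So the order of 15 is 2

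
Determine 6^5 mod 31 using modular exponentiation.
By repeated squaring (mod 31): 6^{1}≡6, 6^{2}≡5, 6^{4}≡25. Then 6^{5} = 6^{4+1} ≡ 25 × 6 ≡ 26 (mod 31)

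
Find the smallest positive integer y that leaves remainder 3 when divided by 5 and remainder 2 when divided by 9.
M = 5 × 9 = 45. M₁ = 9, y₁ ≡ 4 (mod 5). M₂ = 5, y₂ ≡ 2 (mod 9). y = 3×9×4 + 2×5×2 ≡ 38 (mod 45)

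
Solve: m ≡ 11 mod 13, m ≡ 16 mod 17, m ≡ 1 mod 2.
M = 13 × 17 × 2 = 442. M₁ = 34, y₁ ≡ 5 mod 13. M₂ = 26, y₂ ≡ 2 mod 17. M₃ = 221, y₃ ≡ 1 mod 2. m = 11×34×5 + 16×26×2 + 1×221×1 ≡ 271 mod 442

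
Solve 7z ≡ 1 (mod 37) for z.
Since 37 is prime, by Fermat 7^(-1) ≡ 7^{35} ≡ 16 (mod 37). Verify: 7 × 16 = 112 ≡ 1 (mod 37)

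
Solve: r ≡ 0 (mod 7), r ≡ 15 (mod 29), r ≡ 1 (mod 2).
M = 7 × 29 × 2 = 406. M₁ = 58, y₁ ≡ 4 (mod 7). M₂ = 14, y₂ ≡ 27 (mod 29). M₃ = 203, y₃ ≡ 1 (mod 2). r = 0×58×4 + 15×14×27 + 1×203×1 ≡ 189 (mod 406)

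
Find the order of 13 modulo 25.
Powers of 13 mod 25: 13^1≡13, 13^2≡19, 13^3≡22, 13^4≡11, 13^5≡18, 13^6≡9, 13^7≡17, 13^8≡21, 13^9≡23, 13^10≡24, 13^11≡12, 13^12≡6, 13^13≡3, 13^14≡14, 13^15≡7, 13^16≡16, 13^17≡8, 13^18≡4, 13^19≡2, 13^20≡1. Order = 20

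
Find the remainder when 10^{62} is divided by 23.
By Fermat: 10^{22} ≡ 1 mod 23. 62 = 2×22 + 18. So 10^{62} ≡ 10^{18} ≡ 9 mod 23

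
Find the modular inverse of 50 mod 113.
Since 113 is prime, by Fermat 50^(-1) ≡ 50^{111} ≡ 52 mod 113. Verify: 50 × 52 = 2600 ≡ 1 mod 113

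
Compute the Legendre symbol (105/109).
(105/109) = 105^{54} mod 109 = 1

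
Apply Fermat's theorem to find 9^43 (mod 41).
By Fermat: 9^{40} ≡ 1 (mod 41). So 9^{43} = 9^{40} · 9^{3} ≡ 9^{3} ≡ 32 (mod 41)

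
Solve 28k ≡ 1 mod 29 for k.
Since 29 is prime, by Fermat 28^(-1) ≡ 28^{27} ≡ 28 mod 29. Verify: 28 × 28 = 784 ≡ 1 mod 29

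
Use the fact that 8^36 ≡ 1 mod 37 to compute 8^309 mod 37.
By Fermat: 8^{36} ≡ 1 mod 37. 309 ≡ 21 mod 36. So 8^{309} ≡ 8^{21} ≡ 6 mod 37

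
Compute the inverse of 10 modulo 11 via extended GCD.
Extended GCD: 10(-1) + 11(1) = 1. So 10^(-1) ≡ -1 ≡ 10 mod 11. Verify: 10 × 10 = 100 ≡ 1 mod 11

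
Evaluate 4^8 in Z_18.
By repeated squaring (mod 18): 4^{1}≡4, 4^{2}≡16, 4^{4}≡4, 4^{8}≡16. So 4^{8} ≡ 16 (mod 18)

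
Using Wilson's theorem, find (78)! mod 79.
By Wilson's theorem, (78)! ≡ -1 ≡ 78 (mod 79)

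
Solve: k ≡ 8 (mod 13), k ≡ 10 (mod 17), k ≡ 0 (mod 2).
M = 13 × 17 × 2 = 442. M₁ = 34, y₁ ≡ 5 (mod 13). M₂ = 26, y₂ ≡ 2 (mod 17). M₃ = 221, y₃ ≡ 1 (mod 2). k = 8×34×5 + 10×26×2 + 0×221×1 ≡ 112 (mod 442)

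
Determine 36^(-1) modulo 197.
Since 197 is prime, by Fermat 36^(-1) ≡ 36^{195} ≡ 104 (mod 197). Verify: 36 × 104 = 3744 ≡ 1 (mod 197)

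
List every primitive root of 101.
There are φ(100) = 40 primitive roots mod 101: {2, 3, 7, 8, 11, 12, 15, 18, 26, 27, 28, 29, 34, 35, 38, 40, 42, 46, 48, 50, 51, 53, 55, 59, 61, 63, 66, 67, 72, 73, 74, 75, 83, 86, 89, 90, 93, 94, 98, 99}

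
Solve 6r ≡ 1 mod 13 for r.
Since 13 is prime, by Fermat 6^(-1) ≡ 6^{11} ≡ 11 mod 13. Verify: 6 × 11 = 66 ≡ 1 mod 13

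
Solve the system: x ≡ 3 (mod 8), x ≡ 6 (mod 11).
M = 8 × 11 = 88. M₁ = 11, y₁ ≡ 3 (mod 8). M₂ = 8, y₂ ≡ 7 (mod 11). x = 3×11×3 + 6×8×7 ≡ 83 (mod 88)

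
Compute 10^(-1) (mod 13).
Since 13 is prime, by Fermat 10^(-1) ≡ 10^{11} ≡ 4 (mod 13). Verify: 10 × 4 = 40 ≡ 1 (mod 13)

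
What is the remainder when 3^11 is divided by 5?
Using Fermat: 3^{4} ≡ 1 mod 5. 11 ≡ 3 mod 4. So 3^{11} ≡ 3^{3} ≡ 2 mod 5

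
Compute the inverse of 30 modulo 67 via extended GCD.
Extended GCD: 30(-29) + 67(13) = 1. So 30^(-1) ≡ -29 ≡ 38 (mod 67). Verify: 30 × 38 = 1140 ≡ 1 (mod 67)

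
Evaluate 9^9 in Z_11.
By repeated squaring mod 11: 9^{1}≡9, 9^{2}≡4, 9^{4}≡5, 9^{8}≡3. Then 9^{9} = 9^{8+1} ≡ 3 × 9 ≡ 5 mod 11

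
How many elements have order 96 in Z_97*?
Number of primitive roots mod 97 = φ(p-1) = φ(96) = 32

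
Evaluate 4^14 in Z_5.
Using Fermat: 4^{4} ≡ 1 (mod 5). 14 ≡ 2 (mod 4). So 4^{14} ≡ 4^{2} ≡ 1 (mod 5)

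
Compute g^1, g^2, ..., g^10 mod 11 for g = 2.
2^1, 2^2, ..., 2^{10} mod 11: [2, 4, 8, 5, 10, 9, 7, 3, 6, 1]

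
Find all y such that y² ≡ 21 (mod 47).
The square roots of 21 mod 47 are 16 and 31. Verify: 16² = 256 ≡ 21 (mod 47)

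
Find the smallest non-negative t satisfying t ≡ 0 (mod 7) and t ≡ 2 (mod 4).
M = 7 × 4 = 28. M₁ = 4, y₁ ≡ 2 (mod 7). M₂ = 7, y₂ ≡ 3 (mod 4). t = 0×4×2 + 2×7×3 ≡ 14 (mod 28)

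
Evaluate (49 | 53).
(49/53) = 49^{26} mod 53 = 1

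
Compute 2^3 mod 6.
2^{3} = 8 ≡ 2 (mod 6)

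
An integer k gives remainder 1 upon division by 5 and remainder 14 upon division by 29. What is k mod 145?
M = 5 × 29 = 145. M₁ = 29, y₁ ≡ 4 mod 5. M₂ = 5, y₂ ≡ 6 mod 29. k = 1×29×4 + 14×5×6 ≡ 101 mod 145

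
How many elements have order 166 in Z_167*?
A prime p has φ(p-1) primitive roots; here φ(166) = 82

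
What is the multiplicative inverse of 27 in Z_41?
Since 41 is prime, by Fermat 27^(-1) ≡ 27^{39} ≡ 38 (mod 41). Verify: 27 × 38 = 1026 ≡ 1 (mod 41)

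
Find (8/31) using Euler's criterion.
(8/31) = 8^{15} mod 31 = 1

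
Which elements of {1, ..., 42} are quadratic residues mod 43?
Squares in Z_43*: {1, 4, 6, 9, 10, 11, 13, 14, 15, 16, 17, 21, 23, 24, 25, 31, 35, 36, 38, 40, 41}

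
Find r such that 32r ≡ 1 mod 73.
Since 73 is prime, by Fermat 32^(-1) ≡ 32^{71} ≡ 16 mod 73. Verify: 32 × 16 = 512 ≡ 1 mod 73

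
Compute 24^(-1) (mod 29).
Since 29 is prime, by Fermat 24^(-1) ≡ 24^{27} ≡ 23 (mod 29). Verify: 24 × 23 = 552 ≡ 1 (mod 29)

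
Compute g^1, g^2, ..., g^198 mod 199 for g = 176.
176^1, 176^2, ..., 176^{198} mod 199: [176, 131, 171, 47, 113, 187, 77, 20, 137, 33, 37, 144, 71, 158, 147, 2, 153, 63, 143, 94, 27, 175, 154, 40, 75, 66, 74, 89, 142, 117, 95, 4, 107, 126, 87, 188, 54, 151, 109, 80, 150, 132, 148, 178, 85, 35, 190, 8, 15, 53, 174, 177, 108, 103, 19, 160, 101, 65, 97, 157, 170, 70, 181, 16, 30, 106, 149, 155, 17, 7, 38, 121, 3, 130, 194, 115, 141, 140, 163, 32, 60, 13, 99, 111, 34, 14, 76, 43, 6, 61, 189, 31, 83, 81, 127, 64, 120, 26, 198, 23, 68, 28, 152, 86, 12, 122, 179, 62, 166, 162, 55, 128, 41, 52, 197, 46, 136, 56, 105, 172, 24, 45, 159, 124, 133, 125, 110, 57, 82, 104, 195, 92, 73, 112, 11, 145, 48, 90, 119, 49, 67, 51, 21, 114, 164, 9, 191, 184, 146, 25, 22, 91, 96, 180, 39, 98, 134, 102, 42, 29, 129, 18, 183, 169, 93, 50, 44, 182, 192, 161, 78, 196, 69, 5, 84, 58, 59, 36, 167, 139, 186, 100, 88, 165, 185, 123, 156, 193, 138, 10, 168, 116, 118, 72, 135, 79, 173, 1]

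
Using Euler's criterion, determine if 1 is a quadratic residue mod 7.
By Euler's criterion: 1^{3} ≡ 1 (mod 7). Since this equals 1, 1 is a QR.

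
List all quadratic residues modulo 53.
Squares in Z_53*: {1, 4, 6, 7, 9, 10, 11, 13, 15, 16, 17, 24, 25, 28, 29, 36, 37, 38, 40, 42, 43, 44, 46, 47, 49, 52}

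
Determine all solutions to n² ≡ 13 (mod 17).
The square roots of 13 mod 17 are 8 and 9. Verify: 8² = 64 ≡ 13 (mod 17)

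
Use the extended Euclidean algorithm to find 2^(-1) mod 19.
Extended GCD: 2(-9) + 19(1) = 1. So 2^(-1) ≡ -9 ≡ 10 (mod 19). Verify: 2 × 10 = 20 ≡ 1 (mod 19)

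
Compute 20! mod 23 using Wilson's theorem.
(22)! = (20)! × (21) × (22) ≡ -1 mod 23. So (20)! ≡ -1 × [(22)(21)]^(-1) ≡ 11 mod 23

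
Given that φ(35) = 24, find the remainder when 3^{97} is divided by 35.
By Euler: 3^{24} ≡ 1 (mod 35) since gcd(3, 35) = 1. 97 = 4×24 + 1. So 3^{97} ≡ 3^{1} ≡ 3 (mod 35)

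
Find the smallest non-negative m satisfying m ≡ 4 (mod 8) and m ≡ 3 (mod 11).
M = 8 × 11 = 88. M₁ = 11, y₁ ≡ 3 (mod 8). M₂ = 8, y₂ ≡ 7 (mod 11). m = 4×11×3 + 3×8×7 ≡ 36 (mod 88)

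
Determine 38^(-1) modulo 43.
Since 43 is prime, by Fermat 38^(-1) ≡ 38^{41} ≡ 17 (mod 43). Verify: 38 × 17 = 646 ≡ 1 (mod 43)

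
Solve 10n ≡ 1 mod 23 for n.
Since 23 is prime, by Fermat 10^(-1) ≡ 10^{21} ≡ 7 mod 23. Verify: 10 × 7 = 70 ≡ 1 mod 23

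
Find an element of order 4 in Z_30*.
7 has order 4 mod 30 since 7^{4} ≡ 1 (mod 30) and no smaller power works.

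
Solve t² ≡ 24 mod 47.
The square roots of 24 mod 47 are 27 and 20. Verify: 27² = 729 ≡ 24 mod 47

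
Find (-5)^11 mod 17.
By repeated squaring mod 17: (-5)^{1}≡12, (-5)^{2}≡8, (-5)^{4}≡13, (-5)^{8}≡16. Then (-5)^{11} = (-5)^{8+2+1} ≡ 16 × 8 × 12 ≡ 6 mod 17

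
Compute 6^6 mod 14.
By repeated squaring (mod 14): 6^{1}≡6, 6^{2}≡8, 6^{4}≡8. Then 6^{6} = 6^{4+2} ≡ 8 × 8 ≡ 8 (mod 14)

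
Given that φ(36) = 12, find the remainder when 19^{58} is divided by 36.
By Euler: 19^{12} ≡ 1 (mod 36) since gcd(19, 36) = 1. 58 = 4×12 + 10. So 19^{58} ≡ 19^{10} ≡ 1 (mod 36)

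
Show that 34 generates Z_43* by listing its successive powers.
34^1, 34^2, ..., 34^{42} mod 43: [34, 38, 2, 25, 33, 4, 7, 23, 8, 14, 3, 16, 28, 6, 32, 13, 12, 21, 26, 24, 42, 9, 5, 41, 18, 10, 39, 36, 20, 35, 29, 40, 27, 15, 37, 11, 30, 31, 22, 17, 19, 1]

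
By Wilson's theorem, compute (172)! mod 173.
By Wilson's theorem, (172)! ≡ -1 ≡ 172 mod 173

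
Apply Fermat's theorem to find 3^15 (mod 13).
By Fermat: 3^{12} ≡ 1 (mod 13). So 3^{15} = 3^{12} · 3^{3} ≡ 3^{3} ≡ 1 (mod 13)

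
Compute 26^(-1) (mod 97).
Since 97 is prime, by Fermat 26^(-1) ≡ 26^{95} ≡ 56 (mod 97). Verify: 26 × 56 = 1456 ≡ 1 (mod 97)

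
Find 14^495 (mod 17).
Using Fermat: 14^{16} ≡ 1 (mod 17). 495 ≡ 15 (mod 16). So 14^{495} ≡ 14^{15} ≡ 11 (mod 17)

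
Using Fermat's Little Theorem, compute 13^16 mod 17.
By Fermat's Little Theorem, 13^{16} ≡ 1 (mod 17) since 17 is prime and gcd(13, 17) = 1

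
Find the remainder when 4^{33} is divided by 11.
By Fermat: 4^{10} ≡ 1 (mod 11). 33 = 3×10 + 3. So 4^{33} ≡ 4^{3} ≡ 9 (mod 11)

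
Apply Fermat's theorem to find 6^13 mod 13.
By Fermat: 6^{12} ≡ 1 mod 13. So 6^{13} = 6^{12} · 6^{1} ≡ 6^{1} ≡ 6 mod 13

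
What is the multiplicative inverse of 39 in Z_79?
Since 79 is prime, by Fermat 39^(-1) ≡ 39^{77} ≡ 77 mod 79. Verify: 39 × 77 = 3003 ≡ 1 mod 79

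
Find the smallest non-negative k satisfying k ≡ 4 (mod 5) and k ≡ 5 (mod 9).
M = 5 × 9 = 45. M₁ = 9, y₁ ≡ 4 (mod 5). M₂ = 5, y₂ ≡ 2 (mod 9). k = 4×9×4 + 5×5×2 ≡ 14 (mod 45)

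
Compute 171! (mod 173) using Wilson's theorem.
(172)! = (171)! × (172) ≡ -1 (mod 173). So (171)! ≡ -1 × (172)^(-1) ≡ (-1)×(-1) = 1 (mod 173)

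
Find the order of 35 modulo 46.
Powers of 35 mod 46: 35^1≡35, 35^2≡29, 35^3≡3, 35^4≡13, 35^5≡41, 35^6≡9, 35^7≡39, 35^8≡31, 35^9≡27, 35^10≡25, 35^11≡1. ord_46(35) = 11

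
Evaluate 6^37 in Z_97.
By repeated squaring mod 97: 6^{1}≡6, 6^{2}≡36, 6^{4}≡35, 6^{8}≡61, 6^{16}≡35, 6^{32}≡61. Then 6^{37} = 6^{32+4+1} ≡ 61 × 35 × 6 ≡ 6 mod 97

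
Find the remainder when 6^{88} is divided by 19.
By Fermat: 6^{18} ≡ 1 (mod 19). 88 = 4×18 + 16. So 6^{88} ≡ 6^{16} ≡ 9 (mod 19)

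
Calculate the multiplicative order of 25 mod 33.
Powers of 25 mod 33: 25^1≡25, 25^2≡31, 25^3≡16, 25^4≡4, 25^5≡1. Order = 5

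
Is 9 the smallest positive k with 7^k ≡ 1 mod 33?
Powers of 7 mod 33: 7^1≡7, 7^2≡16, 7^3≡13, 7^4≡25, 7^5≡10, 7^6≡4, 7^7≡28, 7^8≡31, 7^9≡19, 7^10≡1. 7^9≡19≢1, so ord ≠ 9. No, the actual order is 10.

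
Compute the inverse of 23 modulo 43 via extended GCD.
Extended GCD: 23(15) + 43(-8) = 1. So 23^(-1) ≡ 15 (mod 43). Verify: 23 × 15 = 345 ≡ 1 (mod 43)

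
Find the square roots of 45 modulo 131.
The square roots of 45 mod 131 are 62 and 69. Verify: 62² = 3844 ≡ 45 (mod 131)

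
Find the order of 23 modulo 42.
Powers of 23 mod 42: 23^1≡23, 23^2≡25, 23^3≡29, 23^4≡37, 23^5≡11, 23^6≡1. ord_42(23) = 6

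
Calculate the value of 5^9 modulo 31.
By repeated squaring (mod 31): 5^{1}≡5, 5^{2}≡25, 5^{4}≡5, 5^{8}≡25. Then 5^{9} = 5^{8+1} ≡ 25 × 5 ≡ 1 (mod 31)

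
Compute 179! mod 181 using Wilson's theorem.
(180)! = (179)! × (180) ≡ -1 mod 181. So (179)! ≡ -1 × (180)^(-1) ≡ (-1)×(-1) = 1 mod 181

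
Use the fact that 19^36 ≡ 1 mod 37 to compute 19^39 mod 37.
By Fermat: 19^{36} ≡ 1 mod 37. So 19^{39} = 19^{36} · 19^{3} ≡ 19^{3} ≡ 14 mod 37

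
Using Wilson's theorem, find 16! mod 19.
(18)! = (16)! × (17) × (18) ≡ -1 mod 19. So (16)! ≡ -1 × [(18)(17)]^(-1) ≡ 9 mod 19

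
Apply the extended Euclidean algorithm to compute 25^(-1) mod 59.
Extended GCD: 25(26) + 59(-11) = 1. So 25^(-1) ≡ 26 (mod 59). Verify: 25 × 26 = 650 ≡ 1 (mod 59)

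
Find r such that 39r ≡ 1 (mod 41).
Since 41 is prime, by Fermat 39^(-1) ≡ 39^{39} ≡ 20 (mod 41). Verify: 39 × 20 = 780 ≡ 1 (mod 41)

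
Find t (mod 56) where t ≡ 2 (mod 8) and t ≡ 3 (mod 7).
M = 8 × 7 = 56. M₁ = 7, y₁ ≡ 7 (mod 8). M₂ = 8, y₂ ≡ 1 (mod 7). t = 2×7×7 + 3×8×1 ≡ 10 (mod 56)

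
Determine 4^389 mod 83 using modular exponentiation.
Using Fermat: 4^{82} ≡ 1 mod 83. 389 ≡ 61 mod 82. So 4^{389} ≡ 4^{61} ≡ 41 mod 83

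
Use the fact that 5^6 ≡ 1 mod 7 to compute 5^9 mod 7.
By Fermat: 5^{6} ≡ 1 mod 7. So 5^{9} = 5^{6} · 5^{3} ≡ 5^{3} ≡ 6 mod 7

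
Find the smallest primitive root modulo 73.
g = 5. Powers: [5, 25, 52, 41, 59, 3, 15, 2, ...] generates all 72 non-zero residues.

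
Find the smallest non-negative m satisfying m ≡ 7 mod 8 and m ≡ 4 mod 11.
M = 8 × 11 = 88. M₁ = 11, y₁ ≡ 3 mod 8. M₂ = 8, y₂ ≡ 7 mod 11. m = 7×11×3 + 4×8×7 ≡ 15 mod 88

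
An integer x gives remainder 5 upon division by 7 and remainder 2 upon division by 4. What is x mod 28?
M = 7 × 4 = 28. M₁ = 4, y₁ ≡ 2 mod 7. M₂ = 7, y₂ ≡ 3 mod 4. x = 5×4×2 + 2×7×3 ≡ 26 mod 28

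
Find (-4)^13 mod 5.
Using Fermat: (-4)^{4} ≡ 1 mod 5. 13 ≡ 1 mod 4. So (-4)^{13} ≡ (-4)^{1} ≡ 1 mod 5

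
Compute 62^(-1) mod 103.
Since 103 is prime, by Fermat 62^(-1) ≡ 62^{101} ≡ 5 mod 103. Verify: 62 × 5 = 310 ≡ 1 mod 103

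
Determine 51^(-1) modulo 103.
Since 103 is prime, by Fermat 51^(-1) ≡ 51^{101} ≡ 101 (mod 103). Verify: 51 × 101 = 5151 ≡ 1 (mod 103)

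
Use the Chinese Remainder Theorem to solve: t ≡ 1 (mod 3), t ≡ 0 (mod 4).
M = 3 × 4 = 12. M₁ = 4, y₁ ≡ 1 (mod 3). M₂ = 3, y₂ ≡ 3 (mod 4). t = 1×4×1 + 0×3×3 ≡ 4 (mod 12)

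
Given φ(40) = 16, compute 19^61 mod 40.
By Euler: 19^{16} ≡ 1 (mod 40) since gcd(19, 40) = 1. 61 = 3×16 + 13. So 19^{61} ≡ 19^{13} ≡ 19 (mod 40)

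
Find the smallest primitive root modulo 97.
g = 5. Powers: [5, 25, 28, 43, 21, 8, 40, 6, 30, 53, ...] generates all 96 non-zero residues.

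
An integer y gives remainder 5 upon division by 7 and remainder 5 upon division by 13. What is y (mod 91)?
M = 7 × 13 = 91. M₁ = 13, y₁ ≡ 6 (mod 7). M₂ = 7, y₂ ≡ 2 (mod 13). y = 5×13×6 + 5×7×2 ≡ 5 (mod 91)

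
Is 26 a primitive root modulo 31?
26^{6} ≡ 1 mod 31 and 6 < 30, so ord_31(26) = 6 ≠ 30 and 26 is not a primitive root.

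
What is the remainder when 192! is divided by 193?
By Wilson's theorem, (192)! ≡ -1 ≡ 192 mod 193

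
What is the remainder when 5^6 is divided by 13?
By repeated squaring mod 13: 5^{1}≡5, 5^{2}≡12, 5^{4}≡1. Then 5^{6} = 5^{4+2} ≡ 1 × 12 ≡ 12 mod 13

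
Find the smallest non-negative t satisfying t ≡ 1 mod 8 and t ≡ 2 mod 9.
M = 8 × 9 = 72. M₁ = 9, y₁ ≡ 1 mod 8. M₂ = 8, y₂ ≡ 8 mod 9. t = 1×9×1 + 2×8×8 ≡ 65 mod 72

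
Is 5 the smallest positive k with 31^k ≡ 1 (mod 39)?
Powers of 31 mod 39: 31^1≡31, 31^2≡25, 31^3≡34, 31^4≡1. Already 31^4≡1, so the order is 4 < 5. No, the actual order is 4.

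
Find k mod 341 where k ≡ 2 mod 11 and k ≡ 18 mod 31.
M = 11 × 31 = 341. M₁ = 31, y₁ ≡ 5 mod 11. M₂ = 11, y₂ ≡ 17 mod 31. k = 2×31×5 + 18×11×17 ≡ 266 mod 341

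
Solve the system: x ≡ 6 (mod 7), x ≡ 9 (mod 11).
M = 7 × 11 = 77. M₁ = 11, y₁ ≡ 2 (mod 7). M₂ = 7, y₂ ≡ 8 (mod 11). x = 6×11×2 + 9×7×8 ≡ 20 (mod 77)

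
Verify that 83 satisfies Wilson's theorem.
(82)! mod 83 = 82. Since this equals -1 mod 83, Wilson confirms 83 is prime.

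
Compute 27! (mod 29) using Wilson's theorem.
(28)! = (27)! × (28) ≡ -1 (mod 29). So (27)! ≡ -1 × (28)^(-1) ≡ (-1)×(-1) = 1 (mod 29)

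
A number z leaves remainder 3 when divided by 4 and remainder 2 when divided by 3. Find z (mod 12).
M = 4 × 3 = 12. M₁ = 3, y₁ ≡ 3 (mod 4). M₂ = 4, y₂ ≡ 1 (mod 3). z = 3×3×3 + 2×4×1 ≡ 11 (mod 12)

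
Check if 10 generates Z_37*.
10^{3} ≡ 1 (mod 37) and 3 < 36, so ord_37(10) = 3 ≠ 36 and 10 is not a primitive root.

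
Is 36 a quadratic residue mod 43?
By Euler's criterion: 36^{21} ≡ 1 (mod 43). Since this equals 1, 36 is a QR.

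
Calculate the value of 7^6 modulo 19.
By repeated squaring (mod 19): 7^{1}≡7, 7^{2}≡11, 7^{4}≡7. Then 7^{6} = 7^{4+2} ≡ 7 × 11 ≡ 1 (mod 19)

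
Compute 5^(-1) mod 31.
Since 31 is prime, by Fermat 5^(-1) ≡ 5^{29} ≡ 25 mod 31. Verify: 5 × 25 = 125 ≡ 1 mod 31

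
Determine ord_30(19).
Powers of 19 mod 30: 19^1≡19, 19^2≡1. ord_30(19) = 2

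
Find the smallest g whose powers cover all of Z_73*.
g = 5. For each prime q|72: 5^{36}≡72, 5^{24}≡8, none ≡ 1, so ord_73(5) = 72 and 5 is a primitive root.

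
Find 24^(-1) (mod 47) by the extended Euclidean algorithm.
Extended GCD: 24(2) + 47(-1) = 1. So 24^(-1) ≡ 2 (mod 47). Verify: 24 × 2 = 48 ≡ 1 (mod 47)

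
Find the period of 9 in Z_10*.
Powers of 9 mod 10: 9^1≡9, 9^2≡1. ord_10(9) = 2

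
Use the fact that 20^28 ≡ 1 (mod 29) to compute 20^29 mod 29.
By Fermat: 20^{28} ≡ 1 (mod 29). So 20^{29} = 20^{28} · 20^{1} ≡ 20^{1} ≡ 20 (mod 29)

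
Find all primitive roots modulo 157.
There are φ(156) = 48 primitive roots mod 157: {5, 6, 15, 18, 20, 21, 24, 26, 34, 38, 43, 53, 55, 60, 61, 62, 63, 66, 69, 70, 72, 73, 74, 77, 80, 83, 84, 85, 87, 88, 91, 94, 95, 96, 97, 102, 104, 114, 119, 123, 131, 133, 136, 137, 139, 142, 151, 152}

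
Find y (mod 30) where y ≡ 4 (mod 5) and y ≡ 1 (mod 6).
M = 5 × 6 = 30. M₁ = 6, y₁ ≡ 1 (mod 5). M₂ = 5, y₂ ≡ 5 (mod 6). y = 4×6×1 + 1×5×5 ≡ 19 (mod 30)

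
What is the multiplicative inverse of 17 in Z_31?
Since 31 is prime, by Fermat 17^(-1) ≡ 17^{29} ≡ 11 mod 31. Verify: 17 × 11 = 187 ≡ 1 mod 31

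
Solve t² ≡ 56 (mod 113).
The square roots of 56 mod 113 are 100 and 13. Verify: 100² = 10000 ≡ 56 (mod 113)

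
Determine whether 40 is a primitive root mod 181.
40^{60} ≡ 1 mod 181 and 60 < 180, so ord_181(40) = 60 ≠ 180 and 40 is not a primitive root.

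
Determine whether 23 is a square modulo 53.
By Euler's criterion: 23^{26} ≡ 52 mod 53. Since this equals -1 (≡ 52), 23 is not a QR.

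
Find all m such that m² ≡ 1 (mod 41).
The square roots of 1 mod 41 are 1 and 40. Verify: 1² = 1 ≡ 1 (mod 41)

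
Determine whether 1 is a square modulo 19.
By Euler's criterion: 1^{9} ≡ 1 mod 19. Since this equals 1, 1 is a QR.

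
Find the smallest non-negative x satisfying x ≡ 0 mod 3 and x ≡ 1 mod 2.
M = 3 × 2 = 6. M₁ = 2, y₁ ≡ 2 mod 3. M₂ = 3, y₂ ≡ 1 mod 2. x = 0×2×2 + 1×3×1 ≡ 3 mod 6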